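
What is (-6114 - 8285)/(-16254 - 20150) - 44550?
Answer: -1621783801/36404 ≈ -44550.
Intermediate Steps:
(-6114 - 8285)/(-16254 - 20150) - 44550 = -14399/(-36404) - 44550 = -14399*(-1/36404) - 44550 = 14399/36404 - 44550 = -1621783801/36404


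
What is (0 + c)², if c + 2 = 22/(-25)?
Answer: 5184/625 ≈ 8.2944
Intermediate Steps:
c = -72/25 (c = -2 + 22/(-25) = -2 + 22*(-1/25) = -2 - 22/25 = -72/25 ≈ -2.8800)
(0 + c)² = (0 - 72/25)² = (-72/25)² = 5184/625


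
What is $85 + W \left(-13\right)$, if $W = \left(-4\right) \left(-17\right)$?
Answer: $-799$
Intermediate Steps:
$W = 68$
$85 + W \left(-13\right) = 85 + 68 \left(-13\right) = 85 - 884 = -799$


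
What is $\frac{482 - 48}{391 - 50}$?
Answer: $\frac{14}{11} \approx 1.2727$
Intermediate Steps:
$\frac{482 - 48}{391 - 50} = \frac{482 - 48}{341} = 434 \cdot \frac{1}{341} = \frac{14}{11}$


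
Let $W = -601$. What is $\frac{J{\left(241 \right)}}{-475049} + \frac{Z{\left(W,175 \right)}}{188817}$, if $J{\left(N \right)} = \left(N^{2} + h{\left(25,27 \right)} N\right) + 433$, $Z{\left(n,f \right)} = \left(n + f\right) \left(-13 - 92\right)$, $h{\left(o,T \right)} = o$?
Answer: $\frac{3020960469}{29899109011} \approx 0.10104$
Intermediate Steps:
$Z{\left(n,f \right)} = - 105 f - 105 n$ ($Z{\left(n,f \right)} = \left(f + n\right) \left(-105\right) = - 105 f - 105 n$)
$J{\left(N \right)} = 433 + N^{2} + 25 N$ ($J{\left(N \right)} = \left(N^{2} + 25 N\right) + 433 = 433 + N^{2} + 25 N$)
$\frac{J{\left(241 \right)}}{-475049} + \frac{Z{\left(W,175 \right)}}{188817} = \frac{433 + 241^{2} + 25 \cdot 241}{-475049} + \frac{\left(-105\right) 175 - -63105}{188817} = \left(433 + 58081 + 6025\right) \left(- \frac{1}{475049}\right) + \left(-18375 + 63105\right) \frac{1}{188817} = 64539 \left(- \frac{1}{475049}\right) + 44730 \cdot \frac{1}{188817} = - \frac{64539}{475049} + \frac{14910}{62939} = \frac{3020960469}{29899109011}$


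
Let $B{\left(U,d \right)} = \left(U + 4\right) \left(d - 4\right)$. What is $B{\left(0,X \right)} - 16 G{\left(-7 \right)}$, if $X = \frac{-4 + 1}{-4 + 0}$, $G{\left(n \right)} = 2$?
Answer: $-45$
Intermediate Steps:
$X = \frac{3}{4}$ ($X = - \frac{3}{-4} = \left(-3\right) \left(- \frac{1}{4}\right) = \frac{3}{4} \approx 0.75$)
$B{\left(U,d \right)} = \left(-4 + d\right) \left(4 + U\right)$ ($B{\left(U,d \right)} = \left(4 + U\right) \left(-4 + d\right) = \left(-4 + d\right) \left(4 + U\right)$)
$B{\left(0,X \right)} - 16 G{\left(-7 \right)} = \left(-16 - 0 + 4 \cdot \frac{3}{4} + 0 \cdot \frac{3}{4}\right) - 32 = \left(-16 + 0 + 3 + 0\right) - 32 = -13 - 32 = -45$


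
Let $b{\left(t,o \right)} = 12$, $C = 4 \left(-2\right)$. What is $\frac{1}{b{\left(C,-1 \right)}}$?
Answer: $\frac{1}{12} \approx 0.083333$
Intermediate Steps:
$C = -8$
$\frac{1}{b{\left(C,-1 \right)}} = \frac{1}{12}$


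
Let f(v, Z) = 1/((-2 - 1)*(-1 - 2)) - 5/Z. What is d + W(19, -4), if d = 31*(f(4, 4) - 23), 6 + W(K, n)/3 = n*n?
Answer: -25859/36 ≈ -718.31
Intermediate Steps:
W(K, n) = -18 + 3*n**2 (W(K, n) = -18 + 3*(n*n) = -18 + 3*n**2)
f(v, Z) = 1/9 - 5/Z (f(v, Z) = 1/(-3*(-3)) - 5/Z = 1/9 - 5/Z)
d = -26939/36 (d = 31*((1/9)*(-45 + 4)/4 - 23) = 31*((1/9)*(1/4)*(-41) - 23) = 31*(-41/36 - 23) = 31*(-869/36) = -26939/36 ≈ -748.31)
d + W(19, -4) = -26939/36 + (-18 + 3*(-4)**2) = -26939/36 + (-18 + 3*16) = -26939/36 + (-18 + 48) = -26939/36 + 30 = -25859/36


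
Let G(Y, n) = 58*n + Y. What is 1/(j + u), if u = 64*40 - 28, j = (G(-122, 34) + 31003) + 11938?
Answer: 1/47323 ≈ 2.1131e-5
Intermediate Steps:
G(Y, n) = Y + 58*n
j = 44791 (j = ((-122 + 58*34) + 31003) + 11938 = ((-122 + 1972) + 31003) + 11938 = (1850 + 31003) + 11938 = 32853 + 11938 = 44791)
u = 2532 (u = 2560 - 28 = 2532)
1/(j + u) = 1/(44791 + 2532) = 1/47323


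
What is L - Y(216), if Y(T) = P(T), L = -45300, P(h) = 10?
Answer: -45310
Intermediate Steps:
Y(T) = 10
L - Y(216) = -45300 - 1*10 = -45300 - 10 = -45310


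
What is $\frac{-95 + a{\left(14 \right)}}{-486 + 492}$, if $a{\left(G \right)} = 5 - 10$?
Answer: $- \frac{50}{3} \approx -16.667$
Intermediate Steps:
$a{\left(G \right)} = -5$ ($a{\left(G \right)} = 5 - 10 = -5$)
$\frac{-95 + a{\left(14 \right)}}{-486 + 492} = \frac{-95 - 5}{-486 + 492} = - \frac{100}{6} = \left(-100\right) \frac{1}{6} = - \frac{50}{3}$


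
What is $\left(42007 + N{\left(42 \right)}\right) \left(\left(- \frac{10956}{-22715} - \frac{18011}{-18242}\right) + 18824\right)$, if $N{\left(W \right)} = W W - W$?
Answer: $\frac{632866042048707}{768770} \approx 8.2322 \cdot 10^{8}$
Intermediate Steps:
$N{\left(W \right)} = W^{2} - W$
$\left(42007 + N{\left(42 \right)}\right) \left(\left(- \frac{10956}{-22715} - \frac{18011}{-18242}\right) + 18824\right) = \left(42007 + 42 \left(-1 + 42\right)\right) \left(\left(- \frac{10956}{-22715} - \frac{18011}{-18242}\right) + 18824\right) = \left(42007 + 42 \cdot 41\right) \left(\left(\left(-10956\right) \left(- \frac{1}{22715}\right) - - \frac{2573}{2606}\right) + 18824\right) = \left(42007 + 1722\right) \left(\left(\frac{996}{2065} + \frac{2573}{2606}\right) + 18824\right) = 43729 \left(\frac{7908821}{5381390} + 18824\right) = 43729 \cdot \frac{101307194181}{5381390} = \frac{632866042048707}{768770}$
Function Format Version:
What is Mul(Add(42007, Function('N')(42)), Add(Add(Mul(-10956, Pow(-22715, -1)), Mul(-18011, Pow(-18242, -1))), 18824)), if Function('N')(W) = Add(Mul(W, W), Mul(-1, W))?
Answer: Rational(632866042048707, 768770) ≈ 8.2322e+8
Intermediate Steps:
Function('N')(W) = Add(Pow(W, 2), Mul(-1, W))
Mul(Add(42007, Function('N')(42)), Add(Add(Mul(-10956, Pow(-22715, -1)), Mul(-18011, Pow(-18242, -1))), 18824)) = Mul(Add(42007, Mul(42, Add(-1, 42))), Add(Add(Mul(-10956, Pow(-22715, -1)), Mul(-18011, Pow(-18242, -1))), 18824)) = Mul(Add(42007, Mul(42, 41)), Add(Add(Mul(-10956, Rational(-1, 22715)), Mul(-18011, Rational(-1, 18242))), 18824)) = Mul(Add(42007, 1722), Add(Add(Rational(996, 2065), Rational(2573, 2606)), 18824)) = Mul(43729, Add(Rational(7908821, 5381390), 18824)) = Mul(43729, Rational(101307194181, 5381390)) = Rational(632866042048707, 768770)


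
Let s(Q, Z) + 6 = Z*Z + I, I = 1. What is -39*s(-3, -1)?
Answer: 156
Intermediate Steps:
s(Q, Z) = -5 + Z² (s(Q, Z) = -6 + (Z*Z + 1) = -6 + (Z² + 1) = -6 + (1 + Z²) = -5 + Z²)
-39*s(-3, -1) = -39*(-5 + (-1)²) = -39*(-5 + 1) = -39*(-4) = 156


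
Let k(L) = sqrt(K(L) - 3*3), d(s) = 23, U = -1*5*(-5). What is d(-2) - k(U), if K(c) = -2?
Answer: 23 - I*sqrt(11) ≈ 23.0 - 3.3166*I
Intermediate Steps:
U = 25 (U = -5*(-5) = 25)
k(L) = I*sqrt(11) (k(L) = sqrt(-2 - 3*3) = sqrt(-2 - 9) = sqrt(-11) = I*sqrt(11))
d(-2) - k(U) = 23 - I*sqrt(11)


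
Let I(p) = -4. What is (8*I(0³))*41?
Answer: -1312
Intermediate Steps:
(8*I(0³))*41 = (8*(-4))*41 = -32*41 = -1312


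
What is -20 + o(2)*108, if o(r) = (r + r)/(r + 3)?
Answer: 332/5 ≈ 66.400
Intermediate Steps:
o(r) = 2*r/(3 + r) (o(r) = (2*r)/(3 + r) = 2*r/(3 + r))
-20 + o(2)*108 = -20 + (2*2/(3 + 2))*108 = -20 + (2*2/5)*108 = -20 + (2*2*(⅕))*108 = -20 + (⅘)*108 = -20 + 432/5 = 332/5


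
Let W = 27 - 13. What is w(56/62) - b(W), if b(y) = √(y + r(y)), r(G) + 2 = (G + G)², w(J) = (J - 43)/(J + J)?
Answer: -1305/56 - 2*√199 ≈ -51.517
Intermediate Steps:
W = 14
w(J) = (-43 + J)/(2*J) (w(J) = (-43 + J)/((2*J)) = (-43 + J)*(1/(2*J)) = (-43 + J)/(2*J))
r(G) = -2 + 4*G² (r(G) = -2 + (G + G)² = -2 + (2*G)² = -2 + 4*G²)
b(y) = √(-2 + y + 4*y²) (b(y) = √(y + (-2 + 4*y²)) = √(-2 + y + 4*y²))
w(56/62) - b(W) = (-43 + 56/62)/(2*((56/62))) - √(-2 + 14 + 4*14²) = (-43 + 56*(1/62))/(2*((56*(1/62)))) - √(-2 + 14 + 4*196) = (-43 + 28/31)/(2*(28/31)) - √(-2 + 14 + 784) = (½)*(31/28)*(-1305/31) - √796 = -1305/56 - 2*√199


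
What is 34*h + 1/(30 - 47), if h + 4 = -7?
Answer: -6359/17 ≈ -374.06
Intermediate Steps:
h = -11 (h = -4 - 7 = -11)
34*h + 1/(30 - 47) = 34*(-11) + 1/(30 - 47) = -374 + 1/(-17) = -374 - 1/17 = -6359/17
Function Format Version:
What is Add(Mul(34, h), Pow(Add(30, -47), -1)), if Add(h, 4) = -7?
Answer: Rational(-6359, 17) ≈ -374.06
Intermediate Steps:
h = -11 (h = Add(-4, -7) = -11)
Add(Mul(34, h), Pow(Add(30, -47), -1)) = Add(Mul(34, -11), Pow(Add(30, -47), -1)) = Add(-374, Pow(-17, -1)) = Add(-374, Rational(-1, 17)) = Rational(-6359, 17)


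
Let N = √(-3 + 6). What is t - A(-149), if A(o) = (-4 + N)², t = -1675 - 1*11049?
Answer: -12743 + 8*√3 ≈ -12729.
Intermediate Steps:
t = -12724 (t = -1675 - 11049 = -12724)
N = √3 ≈ 1.7320
A(o) = (-4 + √3)²
t - A(-149) = -12724 - (4 - √3)²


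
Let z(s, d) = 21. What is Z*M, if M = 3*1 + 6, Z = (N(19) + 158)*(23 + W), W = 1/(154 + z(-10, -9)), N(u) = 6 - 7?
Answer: 5688738/175 ≈ 32507.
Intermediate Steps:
N(u) = -1
W = 1/175 (W = 1/(154 + 21) = 1/175 ≈ 0.0057143)
Z = 632082/175 (Z = (-1 + 158)*(23 + 1/175) = 157*(4026/175) = 632082/175 ≈ 3611.9)
M = 9 (M = 3 + 6 = 9)
Z*M = (632082/175)*9 = 5688738/175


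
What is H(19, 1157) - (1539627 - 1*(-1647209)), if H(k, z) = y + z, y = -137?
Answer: -3185816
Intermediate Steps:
H(k, z) = -137 + z
H(19, 1157) - (1539627 - 1*(-1647209)) = (-137 + 1157) - (1539627 - 1*(-1647209)) = 1020 - (1539627 + 1647209) = 1020 - 1*3186836 = 1020 - 3186836 = -3185816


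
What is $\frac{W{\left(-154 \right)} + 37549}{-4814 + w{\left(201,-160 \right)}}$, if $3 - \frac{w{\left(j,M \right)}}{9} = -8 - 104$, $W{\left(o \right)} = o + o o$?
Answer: $- \frac{61111}{3779} \approx -16.171$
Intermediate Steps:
$W{\left(o \right)} = o + o^{2}$
$w{\left(j,M \right)} = 1035$ ($w{\left(j,M \right)} = 27 - 9 \left(-8 - 104\right) = 27 - -1008 = 27 + 1008 = 1035$)
$\frac{W{\left(-154 \right)} + 37549}{-4814 + w{\left(201,-160 \right)}} = \frac{- 154 \left(1 - 154\right) + 37549}{-4814 + 1035} = \frac{\left(-154\right) \left(-153\right) + 37549}{-3779} = \left(23562 + 37549\right) \left(- \frac{1}{3779}\right) = 61111 \left(- \frac{1}{3779}\right) = - \frac{61111}{3779}$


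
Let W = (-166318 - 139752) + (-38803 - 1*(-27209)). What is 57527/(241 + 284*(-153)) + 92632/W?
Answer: -2784622285/1715822388 ≈ -1.6229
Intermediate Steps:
W = -317664 (W = -306070 + (-38803 + 27209) = -306070 - 11594 = -317664)
57527/(241 + 284*(-153)) + 92632/W = 57527/(241 + 284*(-153)) + 92632/(-317664) = 57527/(241 - 43452) + 92632*(-1/317664) = 57527/(-43211) - 11579/39708 = 57527*(-1/43211) - 11579/39708 = -57527/43211 - 11579/39708 = -2784622285/1715822388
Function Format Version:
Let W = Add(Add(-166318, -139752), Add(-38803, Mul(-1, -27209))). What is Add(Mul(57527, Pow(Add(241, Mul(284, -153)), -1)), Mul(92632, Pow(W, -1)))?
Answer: Rational(-2784622285, 1715822388) ≈ -1.6229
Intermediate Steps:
W = -317664 (W = Add(-306070, Add(-38803, 27209)) = Add(-306070, -11594) = -317664)
Add(Mul(57527, Pow(Add(241, Mul(284, -153)), -1)), Mul(92632, Pow(W, -1))) = Add(Mul(57527, Pow(Add(241, Mul(284, -153)), -1)), Mul(92632, Pow(-317664, -1))) = Add(Mul(57527, Pow(Add(241, -43452), -1)), Mul(92632, Rational(-1, 317664))) = Add(Mul(57527, Pow(-43211, -1)), Rational(-11579, 39708)) = Add(Mul(57527, Rational(-1, 43211)), Rational(-11579, 39708)) = Add(Rational(-57527, 43211), Rational(-11579, 39708)) = Rational(-2784622285, 1715822388)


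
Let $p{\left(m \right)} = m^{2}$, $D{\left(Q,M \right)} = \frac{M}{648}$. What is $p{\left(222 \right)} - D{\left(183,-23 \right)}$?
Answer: $\frac{31936055}{648} \approx 49284.0$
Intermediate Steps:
$D{\left(Q,M \right)} = \frac{M}{648}$ ($D{\left(Q,M \right)} = M \frac{1}{648} = \frac{M}{648}$)
$p{\left(222 \right)} - D{\left(183,-23 \right)} = 222^{2} - \frac{1}{648} \left(-23\right) = 49284 - - \frac{23}{648} = 49284 + \frac{23}{648} = \frac{31936055}{648}$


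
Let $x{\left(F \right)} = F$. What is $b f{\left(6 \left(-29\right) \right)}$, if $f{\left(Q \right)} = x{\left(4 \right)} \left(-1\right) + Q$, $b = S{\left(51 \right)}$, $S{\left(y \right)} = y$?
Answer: $-9078$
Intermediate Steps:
$b = 51$
$f{\left(Q \right)} = -4 + Q$ ($f{\left(Q \right)} = 4 \left(-1\right) + Q = -4 + Q$)
$b f{\left(6 \left(-29\right) \right)} = 51 \left(-4 + 6 \left(-29\right)\right) = 51 \left(-4 - 174\right) = 51 \left(-178\right) = -9078$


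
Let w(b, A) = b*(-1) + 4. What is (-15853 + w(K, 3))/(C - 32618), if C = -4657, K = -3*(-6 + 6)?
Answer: 5283/12425 ≈ 0.42519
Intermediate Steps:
K = 0 (K = -3*0 = 0)
w(b, A) = 4 - b (w(b, A) = -b + 4 = 4 - b)
(-15853 + w(K, 3))/(C - 32618) = (-15853 + (4 - 1*0))/(-4657 - 32618) = (-15853 + (4 + 0))/(-37275) = (-15853 + 4)*(-1/37275) = -15849*(-1/37275) = 5283/12425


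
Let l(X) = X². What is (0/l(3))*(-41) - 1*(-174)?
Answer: 174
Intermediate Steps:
(0/l(3))*(-41) - 1*(-174) = (0/(3²))*(-41) - 1*(-174) = (0/9)*(-41) + 174 = (0*(⅑))*(-41) + 174 = 0*(-41) + 174 = 0 + 174 = 174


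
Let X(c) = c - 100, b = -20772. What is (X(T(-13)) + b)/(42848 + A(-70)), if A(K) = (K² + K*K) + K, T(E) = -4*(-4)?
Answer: -3476/8763 ≈ -0.39667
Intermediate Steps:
T(E) = 16
X(c) = -100 + c
A(K) = K + 2*K² (A(K) = (K² + K²) + K = 2*K² + K = K + 2*K²)
(X(T(-13)) + b)/(42848 + A(-70)) = ((-100 + 16) - 20772)/(42848 - 70*(1 + 2*(-70))) = (-84 - 20772)/(42848 - 70*(1 - 140)) = -20856/(42848 - 70*(-139)) = -20856/(42848 + 9730) = -20856/52578 = -20856*1/52578 = -3476/8763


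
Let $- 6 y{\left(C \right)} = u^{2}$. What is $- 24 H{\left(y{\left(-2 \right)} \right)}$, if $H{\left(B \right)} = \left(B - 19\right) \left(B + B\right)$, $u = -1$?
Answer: $- \frac{460}{3} \approx -153.33$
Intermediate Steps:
$y{\left(C \right)} = - \frac{1}{6}$ ($y{\left(C \right)} = - \frac{\left(-1\right)^{2}}{6} = \left(- \frac{1}{6}\right) 1 = - \frac{1}{6}$)
$H{\left(B \right)} = 2 B \left(-19 + B\right)$ ($H{\left(B \right)} = \left(-19 + B\right) 2 B = 2 B \left(-19 + B\right)$)
$- 24 H{\left(y{\left(-2 \right)} \right)} = - 24 \cdot 2 \left(- \frac{1}{6}\right) \left(-19 - \frac{1}{6}\right) = - 24 \cdot 2 \left(- \frac{1}{6}\right) \left(- \frac{115}{6}\right) = \left(-24\right) \frac{115}{18} = - \frac{460}{3}$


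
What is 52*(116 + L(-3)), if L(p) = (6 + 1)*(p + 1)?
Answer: 5304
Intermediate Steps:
L(p) = 7 + 7*p (L(p) = 7*(1 + p) = 7 + 7*p)
52*(116 + L(-3)) = 52*(116 + (7 + 7*(-3))) = 52*(116 + (7 - 21)) = 52*(116 - 14) = 52*102 = 5304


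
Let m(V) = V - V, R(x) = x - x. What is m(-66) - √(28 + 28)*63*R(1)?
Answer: 0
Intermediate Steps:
R(x) = 0
m(V) = 0
m(-66) - √(28 + 28)*63*R(1) = 0 - √(28 + 28)*63*0 = 0 - √56*63*0 = 0 - (2*√14)*63*0 = 0 - 126*√14*0 = 0 - 1*0 = 0 + 0 = 0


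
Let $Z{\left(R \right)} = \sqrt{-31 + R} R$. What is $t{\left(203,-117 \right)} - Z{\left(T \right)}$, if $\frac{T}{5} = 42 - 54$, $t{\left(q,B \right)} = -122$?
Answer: $-122 + 60 i \sqrt{91} \approx -122.0 + 572.36 i$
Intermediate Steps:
$T = -60$ ($T = 5 \left(42 - 54\right) = 5 \left(-12\right) = -60$)
$Z{\left(R \right)} = R \sqrt{-31 + R}$
$t{\left(203,-117 \right)} - Z{\left(T \right)} = -122 - - 60 \sqrt{-31 - 60} = -122 - - 60 \sqrt{-91} = -122 - - 60 i \sqrt{91} = -122 + 60 i \sqrt{91}$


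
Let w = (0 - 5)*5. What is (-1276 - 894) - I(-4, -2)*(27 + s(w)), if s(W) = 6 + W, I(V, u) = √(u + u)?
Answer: -2170 - 16*I ≈ -2170.0 - 16.0*I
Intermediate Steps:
w = -25 (w = -5*5 = -25)
I(V, u) = √2*√u (I(V, u) = √(2*u) = √2*√u)
(-1276 - 894) - I(-4, -2)*(27 + s(w)) = (-1276 - 894) - √2*√(-2)*(27 + (6 - 25)) = -2170 - √2*(I*√2)*(27 - 19) = -2170 - 2*I*8 = -2170 - 16*I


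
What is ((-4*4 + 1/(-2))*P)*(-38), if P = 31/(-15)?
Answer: -6479/5 ≈ -1295.8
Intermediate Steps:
P = -31/15 (P = 31*(-1/15) = -31/15 ≈ -2.0667)
((-4*4 + 1/(-2))*P)*(-38) = ((-4*4 + 1/(-2))*(-31/15))*(-38) = ((-16 - 1/2)*(-31/15))*(-38) = -33/2*(-31/15)*(-38) = (341/10)*(-38) = -6479/5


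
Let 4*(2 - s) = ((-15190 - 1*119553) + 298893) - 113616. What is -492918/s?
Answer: 328612/8421 ≈ 39.023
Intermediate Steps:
s = -25263/2 (s = 2 - (((-15190 - 1*119553) + 298893) - 113616)/4 = 2 - (((-15190 - 119553) + 298893) - 113616)/4 = 2 - ((-134743 + 298893) - 113616)/4 = 2 - (164150 - 113616)/4 = 2 - 1/4*50534 = 2 - 25267/2 = -25263/2 ≈ -12632.)
-492918/s = -492918/(-25263/2) = -492918*(-2/25263) = 328612/8421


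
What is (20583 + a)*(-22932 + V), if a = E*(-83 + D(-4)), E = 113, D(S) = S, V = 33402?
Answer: 112573440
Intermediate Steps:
a = -9831 (a = 113*(-83 - 4) = 113*(-87) = -9831)
(20583 + a)*(-22932 + V) = (20583 - 9831)*(-22932 + 33402) = 10752*10470 = 112573440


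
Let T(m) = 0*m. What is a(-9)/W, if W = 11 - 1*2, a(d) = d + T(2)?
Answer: -1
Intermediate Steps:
T(m) = 0
a(d) = d (a(d) = d + 0 = d)
W = 9 (W = 11 - 2 = 9)
a(-9)/W = -9/9 = (1/9)*(-9) = -1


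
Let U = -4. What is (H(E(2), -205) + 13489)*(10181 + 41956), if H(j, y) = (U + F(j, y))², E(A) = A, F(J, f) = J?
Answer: 703484541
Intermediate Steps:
H(j, y) = (-4 + j)²
(H(E(2), -205) + 13489)*(10181 + 41956) = ((-4 + 2)² + 13489)*(10181 + 41956) = ((-2)² + 13489)*52137 = (4 + 13489)*52137 = 13493*52137 = 703484541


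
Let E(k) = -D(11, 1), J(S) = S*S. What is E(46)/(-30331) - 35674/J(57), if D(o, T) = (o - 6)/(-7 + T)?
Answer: -2164061603/197090838 ≈ -10.980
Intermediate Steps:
D(o, T) = (-6 + o)/(-7 + T)
J(S) = S**2
E(k) = 5/6 (E(k) = -(-6 + 11)/(-7 + 1) = -5/(-6) = -(-1)*5/6 = -1*(-5/6) = 5/6)
E(46)/(-30331) - 35674/J(57) = (5/6)/(-30331) - 35674/(57**2) = (5/6)*(-1/30331) - 35674/3249 = -5/181986 - 35674*1/3249 = -5/181986 - 35674/3249 = -2164061603/197090838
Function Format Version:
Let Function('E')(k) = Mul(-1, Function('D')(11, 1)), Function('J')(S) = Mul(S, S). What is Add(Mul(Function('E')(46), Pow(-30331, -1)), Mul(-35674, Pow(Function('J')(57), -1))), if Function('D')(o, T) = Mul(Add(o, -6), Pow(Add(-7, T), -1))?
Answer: Rational(-2164061603, 197090838) ≈ -10.980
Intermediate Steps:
Function('D')(o, T) = Mul(Pow(Add(-7, T), -1), Add(-6, o)) (Function('D')(o, T) = Mul(Add(-6, o), Pow(Add(-7, T), -1)) = Mul(Pow(Add(-7, T), -1), Add(-6, o)))
Function('J')(S) = Pow(S, 2)
Function('E')(k) = Rational(5, 6) (Function('E')(k) = Mul(-1, Mul(Pow(Add(-7, 1), -1), Add(-6, 11))) = Mul(-1, Mul(Pow(-6, -1), 5)) = Mul(-1, Mul(Rational(-1, 6), 5)) = Mul(-1, Rational(-5, 6)) = Rational(5, 6))
Add(Mul(Function('E')(46), Pow(-30331, -1)), Mul(-35674, Pow(Function('J')(57), -1))) = Add(Mul(Rational(5, 6), Pow(-30331, -1)), Mul(-35674, Pow(Pow(57, 2), -1))) = Add(Mul(Rational(5, 6), Rational(-1, 30331)), Mul(-35674, Pow(3249, -1))) = Add(Rational(-5, 181986), Mul(-35674, Rational(1, 3249))) = Add(Rational(-5, 181986), Rational(-35674, 3249)) = Rational(-2164061603, 197090838)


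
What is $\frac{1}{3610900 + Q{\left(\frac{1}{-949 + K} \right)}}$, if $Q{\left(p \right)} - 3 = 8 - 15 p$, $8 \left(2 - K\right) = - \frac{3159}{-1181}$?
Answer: $\frac{1790083}{6463830423957} \approx 2.7694 \cdot 10^{-7}$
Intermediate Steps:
$K = \frac{15737}{9448}$ ($K = 2 - \frac{\left(-3159\right) \frac{1}{-1181}}{8} = 2 - \frac{\left(-3159\right) \left(- \frac{1}{1181}\right)}{8} = 2 - \frac{3159}{9448} = \frac{15737}{9448} \approx 1.6656$)
$Q{\left(p \right)} = 11 - 15 p$ ($Q{\left(p \right)} = 3 - \left(-8 + 15 p\right) = 11 - 15 p$)
$\frac{1}{3610900 + Q{\left(\frac{1}{-949 + K} \right)}} = \frac{1}{3610900 + \left(11 - \frac{15}{-949 + \frac{15737}{9448}}\right)} = \frac{1}{3610900 + \left(11 - \frac{15}{- \frac{8950415}{9448}}\right)} = \frac{1}{3610900 + \left(11 - - \frac{28344}{1790083}\right)} = \frac{1}{3610900 + \left(11 + \frac{28344}{1790083}\right)} = \frac{1}{3610900 + \frac{19719257}{1790083}} = \frac{1}{\frac{6463830423957}{1790083}} = \frac{1790083}{6463830423957}$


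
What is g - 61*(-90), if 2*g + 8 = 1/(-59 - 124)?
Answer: 2007875/366 ≈ 5486.0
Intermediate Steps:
g = -1465/366 (g = -4 + 1/(2*(-59 - 124)) = -4 + (1/2)/(-183) = -4 + (1/2)*(-1/183) = -4 - 1/366 = -1465/366 ≈ -4.0027)
g - 61*(-90) = -1465/366 - 61*(-90) = -1465/366 + 5490 = 2007875/366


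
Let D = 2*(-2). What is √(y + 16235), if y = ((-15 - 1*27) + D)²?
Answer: 3*√2039 ≈ 135.47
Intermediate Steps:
D = -4
y = 2116 (y = ((-15 - 1*27) - 4)² = ((-15 - 27) - 4)² = (-42 - 4)² = (-46)² = 2116)
√(y + 16235) = √(2116 + 16235) = √18351 = 3*√2039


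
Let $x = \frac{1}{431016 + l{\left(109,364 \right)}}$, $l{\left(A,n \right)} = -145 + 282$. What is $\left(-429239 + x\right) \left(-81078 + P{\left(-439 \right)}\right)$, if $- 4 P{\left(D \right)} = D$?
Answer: $\frac{29969212777849059}{862306} \approx 3.4755 \cdot 10^{10}$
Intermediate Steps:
$l{\left(A,n \right)} = 137$
$P{\left(D \right)} = - \frac{D}{4}$
$x = \frac{1}{431153}$ ($x = \frac{1}{431016 + 137} = \frac{1}{431153} \approx 2.3194 \cdot 10^{-6}$)
$\left(-429239 + x\right) \left(-81078 + P{\left(-439 \right)}\right) = \left(-429239 + \frac{1}{431153}\right) \left(-81078 - - \frac{439}{4}\right) = - \frac{185067682566 \left(-81078 + \frac{439}{4}\right)}{431153} = \left(- \frac{185067682566}{431153}\right) \left(- \frac{323873}{4}\right) = \frac{29969212777849059}{862306}$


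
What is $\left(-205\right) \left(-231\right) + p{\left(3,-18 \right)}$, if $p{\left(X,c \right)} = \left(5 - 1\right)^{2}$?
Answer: $47371$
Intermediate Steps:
$p{\left(X,c \right)} = 16$ ($p{\left(X,c \right)} = 4^{2} = 16$)
$\left(-205\right) \left(-231\right) + p{\left(3,-18 \right)} = \left(-205\right) \left(-231\right) + 16 = 47355 + 16 = 47371$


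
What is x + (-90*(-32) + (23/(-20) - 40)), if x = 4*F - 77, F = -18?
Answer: 53797/20 ≈ 2689.9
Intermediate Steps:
x = -149 (x = 4*(-18) - 77 = -72 - 77 = -149)
x + (-90*(-32) + (23/(-20) - 40)) = -149 + (-90*(-32) + (23/(-20) - 40)) = -149 + (2880 + (23*(-1/20) - 40)) = -149 + (2880 + (-23/20 - 40)) = -149 + (2880 - 823/20) = -149 + 56777/20 = 53797/20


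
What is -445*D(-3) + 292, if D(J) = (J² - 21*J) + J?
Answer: -30413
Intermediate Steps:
D(J) = J² - 20*J
-445*D(-3) + 292 = -(-1335)*(-20 - 3) + 292 = -(-1335)*(-23) + 292 = -445*69 + 292 = -30705 + 292 = -30413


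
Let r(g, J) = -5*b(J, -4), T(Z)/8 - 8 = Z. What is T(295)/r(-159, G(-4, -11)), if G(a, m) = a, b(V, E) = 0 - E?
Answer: -606/5 ≈ -121.20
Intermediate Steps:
T(Z) = 64 + 8*Z
b(V, E) = -E
r(g, J) = -20 (r(g, J) = -(-5)*(-4) = -5*4 = -20)
T(295)/r(-159, G(-4, -11)) = (64 + 8*295)/(-20) = (64 + 2360)*(-1/20) = 2424*(-1/20) = -606/5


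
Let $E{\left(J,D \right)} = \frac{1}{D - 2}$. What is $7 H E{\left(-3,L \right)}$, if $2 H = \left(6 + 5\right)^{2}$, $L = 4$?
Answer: $\frac{847}{4} \approx 211.75$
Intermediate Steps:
$E{\left(J,D \right)} = \frac{1}{-2 + D}$
$H = \frac{121}{2}$ ($H = \frac{\left(6 + 5\right)^{2}}{2} = \frac{11^{2}}{2} = \frac{1}{2} \cdot 121 = \frac{121}{2} \approx 60.5$)
$7 H E{\left(-3,L \right)} = \frac{7 \cdot \frac{121}{2}}{-2 + 4} = \frac{847}{2 \cdot 2} = \frac{847}{2} \cdot \frac{1}{2} = \frac{847}{4}$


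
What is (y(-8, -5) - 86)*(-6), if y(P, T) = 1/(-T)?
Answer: 2574/5 ≈ 514.80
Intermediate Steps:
y(P, T) = -1/T
(y(-8, -5) - 86)*(-6) = (-1/(-5) - 86)*(-6) = (-1*(-1/5) - 86)*(-6) = (1/5 - 86)*(-6) = -429/5*(-6) = 2574/5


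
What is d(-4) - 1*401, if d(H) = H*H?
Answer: -385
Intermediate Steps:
d(H) = H**2
d(-4) - 1*401 = (-4)**2 - 1*401 = 16 - 401 = -385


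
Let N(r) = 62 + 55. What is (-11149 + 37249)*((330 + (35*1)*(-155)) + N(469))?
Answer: -129925800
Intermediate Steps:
N(r) = 117
(-11149 + 37249)*((330 + (35*1)*(-155)) + N(469)) = (-11149 + 37249)*((330 + (35*1)*(-155)) + 117) = 26100*((330 + 35*(-155)) + 117) = 26100*((330 - 5425) + 117) = 26100*(-5095 + 117) = 26100*(-4978) = -129925800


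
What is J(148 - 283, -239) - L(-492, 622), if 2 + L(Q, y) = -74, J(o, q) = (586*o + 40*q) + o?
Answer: -88729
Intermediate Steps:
J(o, q) = 40*q + 587*o (J(o, q) = (40*q + 586*o) + o = 40*q + 587*o)
L(Q, y) = -76 (L(Q, y) = -2 - 74 = -76)
J(148 - 283, -239) - L(-492, 622) = (40*(-239) + 587*(148 - 283)) - 1*(-76) = (-9560 + 587*(-135)) + 76 = (-9560 - 79245) + 76 = -88805 + 76 = -88729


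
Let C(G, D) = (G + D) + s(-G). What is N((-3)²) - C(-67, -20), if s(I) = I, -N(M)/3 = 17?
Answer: -31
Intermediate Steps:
N(M) = -51 (N(M) = -3*17 = -51)
C(G, D) = D (C(G, D) = (G + D) - G = (D + G) - G = D)
N((-3)²) - C(-67, -20) = -51 - 1*(-20) = -51 + 20 = -31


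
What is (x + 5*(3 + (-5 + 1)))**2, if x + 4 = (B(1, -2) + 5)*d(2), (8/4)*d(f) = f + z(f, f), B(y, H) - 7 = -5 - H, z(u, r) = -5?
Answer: 2025/4 ≈ 506.25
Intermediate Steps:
B(y, H) = 2 - H (B(y, H) = 7 + (-5 - H) = 2 - H)
d(f) = -5/2 + f/2 (d(f) = (f - 5)/2 = (-5 + f)/2 = -5/2 + f/2)
x = -35/2 (x = -4 + ((2 - 1*(-2)) + 5)*(-5/2 + (1/2)*2) = -4 + ((2 + 2) + 5)*(-5/2 + 1) = -4 + (4 + 5)*(-3/2) = -4 + 9*(-3/2) = -4 - 27/2 = -35/2 ≈ -17.500)
(x + 5*(3 + (-5 + 1)))**2 = (-35/2 + 5*(3 + (-5 + 1)))**2 = (-35/2 + 5*(3 - 4))**2 = (-35/2 + 5*(-1))**2 = (-35/2 - 5)**2 = (-45/2)**2 = 2025/4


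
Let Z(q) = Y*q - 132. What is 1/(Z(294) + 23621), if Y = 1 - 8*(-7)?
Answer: 1/40247 ≈ 2.4847e-5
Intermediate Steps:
Y = 57 (Y = 1 + 56 = 57)
Z(q) = -132 + 57*q (Z(q) = 57*q - 132 = -132 + 57*q)
1/(Z(294) + 23621) = 1/((-132 + 57*294) + 23621) = 1/((-132 + 16758) + 23621) = 1/(16626 + 23621) = 1/40247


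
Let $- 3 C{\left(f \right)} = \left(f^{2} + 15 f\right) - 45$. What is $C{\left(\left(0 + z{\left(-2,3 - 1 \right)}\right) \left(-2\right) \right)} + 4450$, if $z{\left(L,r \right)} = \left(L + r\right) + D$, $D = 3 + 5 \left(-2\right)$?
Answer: $\frac{12989}{3} \approx 4329.7$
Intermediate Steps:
$D = -7$ ($D = 3 - 10 = -7$)
$z{\left(L,r \right)} = -7 + L + r$ ($z{\left(L,r \right)} = \left(L + r\right) - 7 = -7 + L + r$)
$C{\left(f \right)} = 15 - 5 f - \frac{f^{2}}{3}$ ($C{\left(f \right)} = - \frac{\left(f^{2} + 15 f\right) - 45}{3} = - \frac{-45 + f^{2} + 15 f}{3} = 15 - 5 f - \frac{f^{2}}{3}$)
$C{\left(\left(0 + z{\left(-2,3 - 1 \right)}\right) \left(-2\right) \right)} + 4450 = \left(15 - 5 \left(0 - 7\right) \left(-2\right) - \frac{\left(\left(0 - 7\right) \left(-2\right)\right)^{2}}{3}\right) + 4450 = \left(15 - 5 \left(\left(-7\right) \left(-2\right)\right) - \frac{\left(\left(-7\right) \left(-2\right)\right)^{2}}{3}\right) + 4450 = \left(15 - 70 - \frac{14^{2}}{3}\right) + 4450 = \left(15 - 70 - \frac{196}{3}\right) + 4450 = - \frac{361}{3} + 4450 = \frac{12989}{3}$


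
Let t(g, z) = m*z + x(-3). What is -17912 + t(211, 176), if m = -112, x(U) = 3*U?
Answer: -37633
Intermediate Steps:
t(g, z) = -9 - 112*z (t(g, z) = -112*z + 3*(-3) = -112*z - 9 = -9 - 112*z)
-17912 + t(211, 176) = -17912 + (-9 - 112*176) = -17912 + (-9 - 19712) = -17912 - 19721 = -37633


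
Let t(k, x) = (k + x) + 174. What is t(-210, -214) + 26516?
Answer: 26266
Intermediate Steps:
t(k, x) = 174 + k + x
t(-210, -214) + 26516 = (174 - 210 - 214) + 26516 = -250 + 26516 = 26266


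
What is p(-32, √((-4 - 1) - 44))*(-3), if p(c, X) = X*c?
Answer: 672*I ≈ 672.0*I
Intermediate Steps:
p(-32, √((-4 - 1) - 44))*(-3) = (√((-4 - 1) - 44)*(-32))*(-3) = (√(-5 - 44)*(-32))*(-3) = (√(-49)*(-32))*(-3) = ((7*I)*(-32))*(-3) = -224*I*(-3) = 672*I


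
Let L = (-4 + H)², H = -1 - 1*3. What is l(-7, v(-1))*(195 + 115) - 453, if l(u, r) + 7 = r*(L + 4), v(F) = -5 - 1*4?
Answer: -192343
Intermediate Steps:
v(F) = -9 (v(F) = -5 - 4 = -9)
H = -4 (H = -1 - 3 = -4)
L = 64 (L = (-4 - 4)² = (-8)² = 64)
l(u, r) = -7 + 68*r (l(u, r) = -7 + r*(64 + 4) = -7 + r*68 = -7 + 68*r)
l(-7, v(-1))*(195 + 115) - 453 = (-7 + 68*(-9))*(195 + 115) - 453 = (-7 - 612)*310 - 453 = -619*310 - 453 = -191890 - 453 = -192343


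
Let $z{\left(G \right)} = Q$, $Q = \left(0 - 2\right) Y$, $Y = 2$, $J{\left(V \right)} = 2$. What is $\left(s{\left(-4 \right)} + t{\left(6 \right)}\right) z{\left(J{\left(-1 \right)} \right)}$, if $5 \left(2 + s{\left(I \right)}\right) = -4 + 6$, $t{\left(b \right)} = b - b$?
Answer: $\frac{32}{5} \approx 6.4$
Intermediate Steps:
$t{\left(b \right)} = 0$
$s{\left(I \right)} = - \frac{8}{5}$ ($s{\left(I \right)} = -2 + \frac{-4 + 6}{5} = -2 + \frac{1}{5} \cdot 2 = -2 + \frac{2}{5} = - \frac{8}{5}$)
$Q = -4$ ($Q = \left(0 - 2\right) 2 = \left(-2\right) 2 = -4$)
$z{\left(G \right)} = -4$
$\left(s{\left(-4 \right)} + t{\left(6 \right)}\right) z{\left(J{\left(-1 \right)} \right)} = \left(- \frac{8}{5} + 0\right) \left(-4\right) = \left(- \frac{8}{5}\right) \left(-4\right) = \frac{32}{5}$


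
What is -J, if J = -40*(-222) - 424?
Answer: -8456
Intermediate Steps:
J = 8456 (J = 8880 - 424 = 8456)
-J = -1*8456 = -8456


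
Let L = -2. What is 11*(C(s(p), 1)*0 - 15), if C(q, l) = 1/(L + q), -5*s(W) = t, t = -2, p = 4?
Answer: -165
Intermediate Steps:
s(W) = ⅖ (s(W) = -⅕*(-2) = ⅖)
C(q, l) = 1/(-2 + q)
11*(C(s(p), 1)*0 - 15) = 11*(0/(-2 + ⅖) - 15) = 11*(0/(-8/5) - 15) = 11*(-5/8*0 - 15) = 11*(0 - 15) = 11*(-15) = -165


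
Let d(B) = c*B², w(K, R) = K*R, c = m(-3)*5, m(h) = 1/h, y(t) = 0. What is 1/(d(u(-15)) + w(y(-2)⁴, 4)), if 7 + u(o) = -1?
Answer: -3/320 ≈ -0.0093750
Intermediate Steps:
u(o) = -8 (u(o) = -7 - 1 = -8)
c = -5/3 (c = 5/(-3) = -⅓*5 = -5/3 ≈ -1.6667)
d(B) = -5*B²/3
1/(d(u(-15)) + w(y(-2)⁴, 4)) = 1/(-5/3*(-8)² + 0⁴*4) = 1/(-5/3*64 + 0*4) = 1/(-320/3 + 0) = 1/(-320/3) = -3/320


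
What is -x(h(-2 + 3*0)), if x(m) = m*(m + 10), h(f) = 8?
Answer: -144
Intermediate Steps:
x(m) = m*(10 + m)
-x(h(-2 + 3*0)) = -8*(10 + 8) = -8*18 = -1*144 = -144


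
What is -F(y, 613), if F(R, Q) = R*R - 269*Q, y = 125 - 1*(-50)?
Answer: 134272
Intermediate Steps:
y = 175 (y = 125 + 50 = 175)
F(R, Q) = R² - 269*Q
-F(y, 613) = -(175² - 269*613) = -(30625 - 164897) = -1*(-134272) = 134272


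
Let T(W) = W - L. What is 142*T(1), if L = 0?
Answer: 142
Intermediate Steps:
T(W) = W (T(W) = W - 1*0 = W + 0 = W)
142*T(1) = 142*1 = 142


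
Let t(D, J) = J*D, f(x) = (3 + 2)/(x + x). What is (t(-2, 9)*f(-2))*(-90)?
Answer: -2025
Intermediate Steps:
f(x) = 5/(2*x) (f(x) = 5/((2*x)) = 5*(1/(2*x)) = 5/(2*x))
t(D, J) = D*J
(t(-2, 9)*f(-2))*(-90) = ((-2*9)*((5/2)/(-2)))*(-90) = -45*(-1)/2*(-90) = -18*(-5/4)*(-90) = (45/2)*(-90) = -2025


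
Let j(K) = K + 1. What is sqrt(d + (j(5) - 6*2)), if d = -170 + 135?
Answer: I*sqrt(41) ≈ 6.4031*I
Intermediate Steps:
d = -35
j(K) = 1 + K
sqrt(d + (j(5) - 6*2)) = sqrt(-35 + ((1 + 5) - 6*2)) = sqrt(-35 + (6 - 12)) = sqrt(-35 - 6) = sqrt(-41) = I*sqrt(41)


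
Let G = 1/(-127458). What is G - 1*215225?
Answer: -27432148051/127458 ≈ -2.1523e+5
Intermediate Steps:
G = -1/127458 ≈ -7.8457e-6
G - 1*215225 = -1/127458 - 1*215225 = -1/127458 - 215225 = -27432148051/127458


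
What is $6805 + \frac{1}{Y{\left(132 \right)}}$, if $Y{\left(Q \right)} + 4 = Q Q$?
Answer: $\frac{118543101}{17420} \approx 6805.0$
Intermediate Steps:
$Y{\left(Q \right)} = -4 + Q^{2}$ ($Y{\left(Q \right)} = -4 + Q Q = -4 + Q^{2}$)
$6805 + \frac{1}{Y{\left(132 \right)}} = 6805 + \frac{1}{-4 + 132^{2}} = 6805 + \frac{1}{-4 + 17424} = 6805 + \frac{1}{17420} = \frac{118543101}{17420}$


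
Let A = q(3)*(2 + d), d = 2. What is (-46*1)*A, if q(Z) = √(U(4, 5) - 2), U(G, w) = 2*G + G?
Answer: -184*√10 ≈ -581.86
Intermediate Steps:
U(G, w) = 3*G
q(Z) = √10 (q(Z) = √(3*4 - 2) = √(12 - 2) = √10)
A = 4*√10 (A = √10*(2 + 2) = √10*4 = 4*√10 ≈ 12.649)
(-46*1)*A = (-46*1)*(4*√10) = -184*√10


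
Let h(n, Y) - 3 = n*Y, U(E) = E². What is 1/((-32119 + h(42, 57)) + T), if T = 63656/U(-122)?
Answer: -3721/110579648 ≈ -3.3650e-5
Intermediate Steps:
h(n, Y) = 3 + Y*n (h(n, Y) = 3 + n*Y = 3 + Y*n)
T = 15914/3721 (T = 63656/((-122)²) = 63656/14884 = 63656*(1/14884) = 15914/3721 ≈ 4.2768)
1/((-32119 + h(42, 57)) + T) = 1/((-32119 + (3 + 57*42)) + 15914/3721) = 1/((-32119 + (3 + 2394)) + 15914/3721) = 1/((-32119 + 2397) + 15914/3721) = 1/(-29722 + 15914/3721) = 1/(-110579648/3721) = -3721/110579648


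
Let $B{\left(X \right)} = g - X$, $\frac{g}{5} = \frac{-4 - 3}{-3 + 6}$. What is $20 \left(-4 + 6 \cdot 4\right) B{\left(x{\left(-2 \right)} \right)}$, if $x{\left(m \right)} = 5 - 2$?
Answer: $- \frac{17600}{3} \approx -5866.7$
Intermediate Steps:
$g = - \frac{35}{3}$ ($g = 5 \frac{-4 - 3}{-3 + 6} = 5 \left(- \frac{7}{3}\right) = - \frac{35}{3} \approx -11.667$)
$x{\left(m \right)} = 3$ ($x{\left(m \right)} = 5 - 2 = 3$)
$B{\left(X \right)} = - \frac{35}{3} - X$
$20 \left(-4 + 6 \cdot 4\right) B{\left(x{\left(-2 \right)} \right)} = 20 \left(-4 + 6 \cdot 4\right) \left(- \frac{35}{3} - 3\right) = 20 \left(-4 + 24\right) \left(- \frac{35}{3} - 3\right) = 20 \cdot 20 \left(- \frac{44}{3}\right) = 400 \left(- \frac{44}{3}\right) = - \frac{17600}{3}$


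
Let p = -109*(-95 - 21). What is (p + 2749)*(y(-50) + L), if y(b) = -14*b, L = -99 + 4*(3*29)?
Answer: 14607957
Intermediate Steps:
L = 249 (L = -99 + 4*87 = -99 + 348 = 249)
p = 12644 (p = -109*(-116) = 12644)
(p + 2749)*(y(-50) + L) = (12644 + 2749)*(-14*(-50) + 249) = 15393*(700 + 249) = 15393*949 = 14607957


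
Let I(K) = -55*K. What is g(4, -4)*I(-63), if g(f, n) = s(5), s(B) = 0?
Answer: 0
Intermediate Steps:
g(f, n) = 0
g(4, -4)*I(-63) = 0*(-55*(-63)) = 0*3465 = 0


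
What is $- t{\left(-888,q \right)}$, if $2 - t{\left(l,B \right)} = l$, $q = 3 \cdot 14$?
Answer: $-890$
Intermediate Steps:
$q = 42$
$t{\left(l,B \right)} = 2 - l$
$- t{\left(-888,q \right)} = - (2 - -888) = - (2 + 888) = \left(-1\right) 890 = -890$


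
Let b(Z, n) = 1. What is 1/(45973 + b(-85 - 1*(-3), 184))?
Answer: 1/45974 ≈ 2.1751e-5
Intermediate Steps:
1/(45973 + b(-85 - 1*(-3), 184)) = 1/(45973 + 1) = 1/45974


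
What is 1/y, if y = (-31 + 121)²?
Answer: 1/8100 ≈ 0.00012346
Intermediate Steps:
y = 8100 (y = 90² = 8100)
1/y = 1/8100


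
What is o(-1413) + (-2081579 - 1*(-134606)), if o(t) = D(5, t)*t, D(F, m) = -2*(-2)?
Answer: -1952625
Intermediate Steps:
D(F, m) = 4
o(t) = 4*t
o(-1413) + (-2081579 - 1*(-134606)) = 4*(-1413) + (-2081579 - 1*(-134606)) = -5652 + (-2081579 + 134606) = -5652 - 1946973 = -1952625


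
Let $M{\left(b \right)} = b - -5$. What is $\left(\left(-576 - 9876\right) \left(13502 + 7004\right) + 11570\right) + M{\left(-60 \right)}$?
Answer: $-214317197$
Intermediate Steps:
$M{\left(b \right)} = 5 + b$ ($M{\left(b \right)} = b + 5 = 5 + b$)
$\left(\left(-576 - 9876\right) \left(13502 + 7004\right) + 11570\right) + M{\left(-60 \right)} = \left(\left(-576 - 9876\right) \left(13502 + 7004\right) + 11570\right) + \left(5 - 60\right) = \left(\left(-10452\right) 20506 + 11570\right) - 55 = \left(-214328712 + 11570\right) - 55 = -214317142 - 55 = -214317197$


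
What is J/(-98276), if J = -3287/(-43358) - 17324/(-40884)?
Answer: -11651575/2292221068872 ≈ -5.0831e-6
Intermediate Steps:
J = 11651575/23324322 (J = -3287*(-1/43358) - 17324*(-1/40884) = 173/2282 + 4331/10221 = 11651575/23324322 ≈ 0.49955)
J/(-98276) = (11651575/23324322)/(-98276) = (11651575/23324322)*(-1/98276) = -11651575/2292221068872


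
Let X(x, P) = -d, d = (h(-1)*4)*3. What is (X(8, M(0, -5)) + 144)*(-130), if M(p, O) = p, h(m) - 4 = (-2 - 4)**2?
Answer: 43680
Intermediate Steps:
h(m) = 40 (h(m) = 4 + (-2 - 4)**2 = 4 + (-6)**2 = 4 + 36 = 40)
d = 480 (d = (40*4)*3 = 160*3 = 480)
X(x, P) = -480 (X(x, P) = -1*480 = -480)
(X(8, M(0, -5)) + 144)*(-130) = (-480 + 144)*(-130) = -336*(-130) = 43680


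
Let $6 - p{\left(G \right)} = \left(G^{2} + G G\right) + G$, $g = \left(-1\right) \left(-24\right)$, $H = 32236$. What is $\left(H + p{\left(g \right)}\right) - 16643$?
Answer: $14423$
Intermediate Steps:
$g = 24$
$p{\left(G \right)} = 6 - G - 2 G^{2}$ ($p{\left(G \right)} = 6 - \left(\left(G^{2} + G G\right) + G\right) = 6 - \left(\left(G^{2} + G^{2}\right) + G\right) = 6 - \left(2 G^{2} + G\right) = 6 - \left(G + 2 G^{2}\right) = 6 - G - 2 G^{2}$)
$\left(H + p{\left(g \right)}\right) - 16643 = \left(32236 - \left(18 + 1152\right)\right) - 16643 = \left(32236 - 1170\right) - 16643 = 31066 - 16643 = 14423$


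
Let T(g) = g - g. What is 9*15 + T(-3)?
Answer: 135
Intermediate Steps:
T(g) = 0
9*15 + T(-3) = 9*15 + 0 = 135 + 0 = 135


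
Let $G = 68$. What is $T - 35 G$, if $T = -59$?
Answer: $-2439$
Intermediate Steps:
$T - 35 G = -59 - 2380 = -2439$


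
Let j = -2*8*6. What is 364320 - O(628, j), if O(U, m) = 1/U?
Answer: 228792959/628 ≈ 3.6432e+5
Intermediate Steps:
j = -96 (j = -16*6 = -96)
364320 - O(628, j) = 364320 - 1/628 = 228792959/628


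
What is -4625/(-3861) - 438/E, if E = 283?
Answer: -382243/1092663 ≈ -0.34983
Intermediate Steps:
-4625/(-3861) - 438/E = -4625/(-3861) - 438/283 = -4625*(-1/3861) - 438*1/283 = 4625/3861 - 438/283 = -382243/1092663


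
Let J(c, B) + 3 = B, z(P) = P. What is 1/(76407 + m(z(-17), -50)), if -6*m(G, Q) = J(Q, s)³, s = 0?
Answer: 2/152823 ≈ 1.3087e-5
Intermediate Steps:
J(c, B) = -3 + B
m(G, Q) = 9/2 (m(G, Q) = -(-3 + 0)³/6 = -⅙*(-3)³ = -⅙*(-27) = 9/2)
1/(76407 + m(z(-17), -50)) = 1/(76407 + 9/2) = 1/(152823/2) = 2/152823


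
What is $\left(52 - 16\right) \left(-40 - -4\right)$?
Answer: $-1296$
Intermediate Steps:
$\left(52 - 16\right) \left(-40 - -4\right) = 36 \left(-40 + 4\right) = 36 \left(-36\right) = -1296$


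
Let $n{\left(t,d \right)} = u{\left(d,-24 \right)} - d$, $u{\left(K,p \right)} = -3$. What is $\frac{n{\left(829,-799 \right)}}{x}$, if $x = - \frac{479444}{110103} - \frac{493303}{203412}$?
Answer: $- \frac{848925336336}{7230419197} \approx -117.41$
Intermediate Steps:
$n{\left(t,d \right)} = -3 - d$
$x = - \frac{7230419197}{1066489116}$ ($x = \left(-479444\right) \frac{1}{110103} - \frac{493303}{203412} = - \frac{68492}{15729} - \frac{493303}{203412} = - \frac{7230419197}{1066489116} \approx -6.7796$)
$\frac{n{\left(829,-799 \right)}}{x} = \frac{-3 - -799}{- \frac{7230419197}{1066489116}} = \left(-3 + 799\right) \left(- \frac{1066489116}{7230419197}\right) = 796 \left(- \frac{1066489116}{7230419197}\right) = - \frac{848925336336}{7230419197}$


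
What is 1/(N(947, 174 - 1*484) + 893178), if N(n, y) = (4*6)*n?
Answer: 1/915906 ≈ 1.0918e-6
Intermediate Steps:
N(n, y) = 24*n
1/(N(947, 174 - 1*484) + 893178) = 1/(24*947 + 893178) = 1/(22728 + 893178) = 1/915906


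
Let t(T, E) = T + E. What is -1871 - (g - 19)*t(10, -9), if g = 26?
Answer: -1878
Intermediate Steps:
t(T, E) = E + T
-1871 - (g - 19)*t(10, -9) = -1871 - (26 - 19)*(-9 + 10) = -1871 - 7 = -1878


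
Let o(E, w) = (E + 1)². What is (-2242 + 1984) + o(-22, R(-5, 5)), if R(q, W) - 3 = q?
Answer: 183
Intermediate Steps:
R(q, W) = 3 + q
o(E, w) = (1 + E)²
(-2242 + 1984) + o(-22, R(-5, 5)) = (-2242 + 1984) + (1 - 22)² = -258 + (-21)² = -258 + 441 = 183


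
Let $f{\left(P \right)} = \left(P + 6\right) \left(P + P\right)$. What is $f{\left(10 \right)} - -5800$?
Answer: $6120$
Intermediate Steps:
$f{\left(P \right)} = 2 P \left(6 + P\right)$ ($f{\left(P \right)} = \left(6 + P\right) 2 P = 2 P \left(6 + P\right)$)
$f{\left(10 \right)} - -5800 = 2 \cdot 10 \left(6 + 10\right) - -5800 = 2 \cdot 10 \cdot 16 + 5800 = 320 + 5800 = 6120$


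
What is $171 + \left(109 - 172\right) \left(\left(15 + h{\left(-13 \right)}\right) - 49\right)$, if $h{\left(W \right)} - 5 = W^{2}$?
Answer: $-8649$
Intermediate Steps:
$h{\left(W \right)} = 5 + W^{2}$
$171 + \left(109 - 172\right) \left(\left(15 + h{\left(-13 \right)}\right) - 49\right) = 171 + \left(109 - 172\right) \left(\left(15 + \left(5 + \left(-13\right)^{2}\right)\right) - 49\right) = 171 - 63 \left(\left(15 + \left(5 + 169\right)\right) - 49\right) = 171 - 63 \left(\left(15 + 174\right) - 49\right) = 171 - 63 \left(189 - 49\right) = 171 - 8820 = -8649$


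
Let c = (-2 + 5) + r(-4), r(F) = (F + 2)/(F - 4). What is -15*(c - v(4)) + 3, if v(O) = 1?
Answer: -123/4 ≈ -30.750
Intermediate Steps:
r(F) = (2 + F)/(-4 + F)
c = 13/4 (c = (-2 + 5) + (2 - 4)/(-4 - 4) = 3 - 2/(-8) = 3 - ⅛*(-2) = 3 + ¼ = 13/4 ≈ 3.2500)
-15*(c - v(4)) + 3 = -15*(13/4 - 1*1) + 3 = -15*(13/4 - 1) + 3 = -15*9/4 + 3 = -135/4 + 3 = -123/4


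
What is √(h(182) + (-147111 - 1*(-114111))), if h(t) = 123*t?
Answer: I*√10614 ≈ 103.02*I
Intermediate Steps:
√(h(182) + (-147111 - 1*(-114111))) = √(123*182 + (-147111 - 1*(-114111))) = √(22386 + (-147111 + 114111)) = √(22386 - 33000) = √(-10614) = I*√10614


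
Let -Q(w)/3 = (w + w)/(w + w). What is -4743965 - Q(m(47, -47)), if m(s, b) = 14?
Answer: -4743962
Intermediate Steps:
Q(w) = -3 (Q(w) = -3*(w + w)/(w + w) = -3*2*w/(2*w) = -3*2*w*1/(2*w) = -3*1 = -3)
-4743965 - Q(m(47, -47)) = -4743965 - 1*(-3) = -4743965 + 3 = -4743962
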